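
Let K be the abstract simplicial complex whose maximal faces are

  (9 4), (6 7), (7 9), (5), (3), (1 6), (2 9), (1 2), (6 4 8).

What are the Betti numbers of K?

Fix the vertex order 1 < 2 < 3 < 4 < 5 < 6 < 7 < 8 < 9 and write every simplex with vertices in increasing order. Then dim K = 2 and the simplices of K are:

  0-simplices (9): [1], [2], [3], [4], [5], [6], [7], [8], [9]
  1-simplices (9): [1,2], [1,6], [2,9], [4,6], [4,8], [4,9], [6,7], [6,8], [7,9]
  2-simplices (1): [4,6,8]

giving chain groups C_0 ≅ Z^9, C_1 ≅ Z^9, C_2 ≅ Z^1.

The boundary map ∂_1: C_1 → C_0 is given by ∂[p,q] = [q] − [p]. For instance
  ∂[1,2] = [2] − [1].
This gives a 9×9 integer matrix of rank 6; reducing to Smith normal form yields diagonal entries (1,1,1,1,1,1).

Boundary ∂_2: C_2 → C_1 acts by ∂[p,q,r] = [q,r] − [p,r] + [p,q]. For instance
  ∂[4,6,8] = [6,8] − [4,8] + [4,6].
As a 9×1 matrix over Z this has rank 1, with invariant factors (1).

Computing H_k = (kernel of ∂_k) / (image of ∂_{k+1}):

  H_0: rank C_0 − rank ∂_1 = 9 − 6 = 3, and the invariant factors of ∂_1 are all 1, so H_0 = Z^3.
  H_1: rank ker ∂_1 − rank ∂_2 = (9 − 6) − 1 = 2, and the invariant factors of ∂_2 are all 1, so H_1 = Z^2.
  H_2: rank ker ∂_2 − rank ∂_3 = (1 − 1) − 0 = 0, and there is no ∂_3, so H_2 = 0.

As a check, the Euler characteristic is 9 − 9 + 1 = 1, which agrees with 3 − 2 + 0 = 1.

Hence the Betti numbers are b_0 = 3, b_1 = 2, b_2 = 0.

b_0 = 3, b_1 = 2, b_2 = 0.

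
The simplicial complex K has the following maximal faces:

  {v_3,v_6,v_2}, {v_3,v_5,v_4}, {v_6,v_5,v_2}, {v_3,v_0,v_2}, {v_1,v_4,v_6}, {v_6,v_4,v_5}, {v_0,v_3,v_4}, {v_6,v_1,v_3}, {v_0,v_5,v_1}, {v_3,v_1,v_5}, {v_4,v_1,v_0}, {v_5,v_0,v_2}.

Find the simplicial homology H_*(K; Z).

H_0 ≅ Z,  H_1 ≅ Z/2,  H_2 = 0.

Order the vertices as v_0 < v_1 < v_2 < v_3 < v_4 < v_5 < v_6. Listing each simplex with vertices in this order, K has dimension 2 with simplices:

  0-simplices (7): [v_0], [v_1], [v_2], [v_3], [v_4], [v_5], [v_6]
  1-simplices (18): (18 of them)
  2-simplices (12): (12 of them)

so the chain groups are C_0 ≅ Z^7, C_1 ≅ Z^18, C_2 ≅ Z^12.

∂_1: C_1 → C_0 sends each edge [p,q] (with p < q) to q − p. For instance
  ∂[v_4,v_6] = [v_6] − [v_4].
This gives a 7×18 integer matrix of rank 6; reducing to Smith normal form yields diagonal entries (1,1,1,1,1,1).

∂_2: C_2 → C_1 maps a triangle to the signed sum of its edges. For instance
  ∂[v_2,v_3,v_6] = [v_3,v_6] − [v_2,v_6] + [v_2,v_3],
  ∂[v_0,v_2,v_3] = [v_2,v_3] − [v_0,v_3] + [v_0,v_2].
The resulting 18×12 matrix has rank 12, and its Smith normal form has invariant factors (1,1,1,1,1,1,1,1,1,1,1,2).

Computing H_k = (kernel of ∂_k) / (image of ∂_{k+1}):

  H_0: rank C_0 − rank ∂_1 = 7 − 6 = 1, and the invariant factors of ∂_1 are all 1, so H_0 = Z.
  H_1: rank ker ∂_1 − rank ∂_2 = (18 − 6) − 12 = 0, and ∂_2 has invariant factor 2 > 1, so H_1 = Z/2.
  H_2: rank ker ∂_2 − rank ∂_3 = (12 − 12) − 0 = 0, and there is no ∂_3, so H_2 = 0.

As a check, the Euler characteristic is 7 − 18 + 12 = 1, which agrees with 1 − 0 + 0 = 1.
(K is a triangulation of the real projective plane RP^2.)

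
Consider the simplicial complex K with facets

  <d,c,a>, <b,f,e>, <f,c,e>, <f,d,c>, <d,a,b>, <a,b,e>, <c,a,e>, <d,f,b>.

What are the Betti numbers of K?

K has 6 vertices, 12 edges, 8 triangles.
rank ∂_0 = 0, rank ∂_1 = 5 ⇒ b_0 = 6 − 0 − 5 = 1; all invariant factors of ∂_1 are 1 so no torsion. So H_0 = Z.
rank ∂_1 = 5, rank ∂_2 = 7 ⇒ b_1 = 12 − 5 − 7 = 0; all invariant factors of ∂_2 are 1 so no torsion. So H_1 = 0.
rank ∂_2 = 7, rank ∂_3 = 0 ⇒ b_2 = 8 − 7 − 0 = 1. So H_2 = Z.

b_0 = 1, b_1 = 0, b_2 = 1.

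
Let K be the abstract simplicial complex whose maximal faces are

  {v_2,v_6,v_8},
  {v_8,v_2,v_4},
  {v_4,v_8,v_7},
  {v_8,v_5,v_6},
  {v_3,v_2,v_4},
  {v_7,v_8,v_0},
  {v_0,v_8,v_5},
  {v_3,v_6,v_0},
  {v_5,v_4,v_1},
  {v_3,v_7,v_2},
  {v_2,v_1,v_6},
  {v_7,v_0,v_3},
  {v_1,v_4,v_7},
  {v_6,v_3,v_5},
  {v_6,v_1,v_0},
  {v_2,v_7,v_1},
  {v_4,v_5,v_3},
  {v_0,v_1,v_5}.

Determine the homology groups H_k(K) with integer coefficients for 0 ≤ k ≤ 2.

Take the total order v_0 < v_1 < v_2 < v_3 < v_4 < v_5 < v_6 < v_7 < v_8 on the vertex set. Then K (dimension 2) consists of the simplices:

  0-simplices (9): [v_0], [v_1], [v_2], [v_3], [v_4], [v_5], [v_6], [v_7], [v_8]
  1-simplices (27): (27 of them)
  2-simplices (18): (18 of them)

Hence C_0 ≅ Z^9, C_1 ≅ Z^27, C_2 ≅ Z^18.

The boundary map ∂_1: C_1 → C_0 maps an edge to its endpoints' difference, ∂[p,q] = q − p. For instance
  ∂[v_1,v_5] = [v_5] − [v_1].
The resulting 9×27 matrix has rank 8, and its Smith normal form has invariant factors (1,1,1,1,1,1,1,1).

Boundary ∂_2: C_2 → C_1 acts by ∂[p,q,r] = [q,r] − [p,r] + [p,q]. For instance
  ∂[v_0,v_7,v_8] = [v_7,v_8] − [v_0,v_8] + [v_0,v_7],
  ∂[v_1,v_4,v_5] = [v_4,v_5] − [v_1,v_5] + [v_1,v_4].
This gives a 27×18 integer matrix of rank 18; reducing to Smith normal form yields diagonal entries (1,1,1,1,1,1,1,1,1,1,1,1,1,1,1,1,1,2).

Reading off H_k = ker ∂_k / im ∂_{k+1}:

  H_0: rank C_0 − rank ∂_1 = 9 − 8 = 1, and the invariant factors of ∂_1 are all 1, so H_0 ≅ Z.
  H_1: rank ker ∂_1 − rank ∂_2 = (27 − 8) − 18 = 1, and ∂_2 has invariant factor 2 > 1, so H_1 ≅ Z ⊕ Z/2.
  H_2: rank ker ∂_2 − rank ∂_3 = (18 − 18) − 0 = 0, and there is no ∂_3, so H_2 ≅ 0.

H_0 = Z,  H_1 = Z ⊕ Z/2,  H_2 = 0.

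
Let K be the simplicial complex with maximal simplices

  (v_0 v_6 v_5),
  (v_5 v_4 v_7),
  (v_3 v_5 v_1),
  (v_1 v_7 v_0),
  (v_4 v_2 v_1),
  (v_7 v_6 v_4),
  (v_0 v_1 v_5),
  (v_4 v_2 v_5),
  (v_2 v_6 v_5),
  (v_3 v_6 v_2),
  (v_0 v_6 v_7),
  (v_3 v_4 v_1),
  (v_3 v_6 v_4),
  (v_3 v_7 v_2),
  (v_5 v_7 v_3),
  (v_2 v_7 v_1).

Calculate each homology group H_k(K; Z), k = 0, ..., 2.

Take the total order v_0 < v_1 < v_2 < v_3 < v_4 < v_5 < v_6 < v_7 on the vertex set. Then K (dimension 2) consists of the simplices:

  0-simplices (8): [v_0], [v_1], [v_2], [v_3], [v_4], [v_5], [v_6], [v_7]
  1-simplices (24): (24 of them)
  2-simplices (16): (16 of them)

Hence C_0 ≅ Z^8, C_1 ≅ Z^24, C_2 ≅ Z^16.

∂_1: C_1 → C_0 sends each edge [p,q] (with p < q) to q − p.
The 8×24 boundary matrix has rank 7 and Smith normal form diag(1,1,1,1,1,1,1).

The boundary map ∂_2: C_2 → C_1 maps a triangle to the signed sum of its edges. For instance
  ∂[v_1,v_3,v_5] = [v_3,v_5] − [v_1,v_5] + [v_1,v_3],
  ∂[v_2,v_4,v_5] = [v_4,v_5] − [v_2,v_5] + [v_2,v_4].
The resulting 24×16 matrix has rank 15, and its Smith normal form has invariant factors (1,1,1,1,1,1,1,1,1,1,1,1,1,1,1).

Reading off H_k = ker ∂_k / im ∂_{k+1}:

  H_0: rank C_0 − rank ∂_1 = 8 − 7 = 1, and the invariant factors of ∂_1 are all 1, so H_0 ≅ Z.
  H_1: rank ker ∂_1 − rank ∂_2 = (24 − 7) − 15 = 2, and the invariant factors of ∂_2 are all 1, so H_1 ≅ Z^2.
  H_2: rank ker ∂_2 − rank ∂_3 = (16 − 15) − 0 = 1, and there is no ∂_3, so H_2 ≅ Z.

As a check, the Euler characteristic is 8 − 24 + 16 = 0, which agrees with 1 − 2 + 1 = 0.

H_0 ≅ Z,  H_1 ≅ Z^2,  H_2 ≅ Z.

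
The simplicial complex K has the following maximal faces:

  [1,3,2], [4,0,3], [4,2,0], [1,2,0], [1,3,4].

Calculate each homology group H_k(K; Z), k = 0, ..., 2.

H_0 = Z,  H_1 = Z,  H_2 = 0.

Order the vertices as 0 < 1 < 2 < 3 < 4. Listing each simplex with vertices in this order, K has dimension 2 with simplices:

  0-simplices (5): [0], [1], [2], [3], [4]
  1-simplices (10): [0,1], [0,2], [0,3], [0,4], [1,2], [1,3], [1,4], [2,3], [2,4], [3,4]
  2-simplices (5): [0,1,2], [0,2,4], [0,3,4], [1,2,3], [1,3,4]

giving chain groups C_0 ≅ Z^5, C_1 ≅ Z^10, C_2 ≅ Z^5.

The boundary map ∂_1: C_1 → C_0 sends each edge [p,q] (with p < q) to q − p. For instance
  ∂[1,2] = [2] − [1].
As a 5×10 matrix over Z this has rank 4, with invariant factors (1,1,1,1).

The boundary map ∂_2: C_2 → C_1 maps a triangle to the signed sum of its edges. For instance
  ∂[0,1,2] = [1,2] − [0,2] + [0,1],
  ∂[0,3,4] = [3,4] − [0,4] + [0,3].
The 10×5 boundary matrix has rank 5 and Smith normal form diag(1,1,1,1,1).

Reading off H_k = ker ∂_k / im ∂_{k+1}:

  H_0: rank C_0 − rank ∂_1 = 5 − 4 = 1, and the invariant factors of ∂_1 are all 1, so H_0 = Z.
  H_1: rank ker ∂_1 − rank ∂_2 = (10 − 4) − 5 = 1, and the invariant factors of ∂_2 are all 1, so H_1 = Z.
  H_2: rank ker ∂_2 − rank ∂_3 = (5 − 5) − 0 = 0, and there is no ∂_3, so H_2 = 0.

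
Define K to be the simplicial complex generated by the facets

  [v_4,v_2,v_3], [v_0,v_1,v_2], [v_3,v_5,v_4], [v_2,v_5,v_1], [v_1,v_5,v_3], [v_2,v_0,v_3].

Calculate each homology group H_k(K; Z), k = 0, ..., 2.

H_0 ≅ Z,  H_1 ≅ Z,  H_2 = 0.

Order the vertices as v_0 < v_1 < v_2 < v_3 < v_4 < v_5. Listing each simplex with vertices in this order, K has dimension 2 with simplices:

  0-simplices (6): [v_0], [v_1], [v_2], [v_3], [v_4], [v_5]
  1-simplices (12): [v_0,v_1], [v_0,v_2], [v_0,v_3], [v_1,v_2], [v_1,v_3], [v_1,v_5], [v_2,v_3], [v_2,v_4], [v_2,v_5], [v_3,v_4], [v_3,v_5], [v_4,v_5]
  2-simplices (6): [v_0,v_1,v_2], [v_0,v_2,v_3], [v_1,v_2,v_5], [v_1,v_3,v_5], [v_2,v_3,v_4], [v_3,v_4,v_5]

Hence C_0 ≅ Z^6, C_1 ≅ Z^12, C_2 ≅ Z^6.

The boundary map ∂_1: C_1 → C_0 is given by ∂[p,q] = [q] − [p].
This gives a 6×12 integer matrix of rank 5; reducing to Smith normal form yields diagonal entries (1,1,1,1,1).

Boundary ∂_2: C_2 → C_1 maps a triangle to the signed sum of its edges. For instance
  ∂[v_0,v_2,v_3] = [v_2,v_3] − [v_0,v_3] + [v_0,v_2],
  ∂[v_3,v_4,v_5] = [v_4,v_5] − [v_3,v_5] + [v_3,v_4].
This gives a 12×6 integer matrix of rank 6; reducing to Smith normal form yields diagonal entries (1,1,1,1,1,1).

Computing H_k = (kernel of ∂_k) / (image of ∂_{k+1}):

  H_0: rank C_0 − rank ∂_1 = 6 − 5 = 1, and the invariant factors of ∂_1 are all 1, so H_0 = Z.
  H_1: rank ker ∂_1 − rank ∂_2 = (12 − 5) − 6 = 1, and the invariant factors of ∂_2 are all 1, so H_1 = Z.
  H_2: rank ker ∂_2 − rank ∂_3 = (6 − 6) − 0 = 0, and there is no ∂_3, so H_2 = 0.

As a check, the Euler characteristic is 6 − 12 + 6 = 0, which agrees with 1 − 1 + 0 = 0.
(K is a triangulation of the cylinder S^1 x I.)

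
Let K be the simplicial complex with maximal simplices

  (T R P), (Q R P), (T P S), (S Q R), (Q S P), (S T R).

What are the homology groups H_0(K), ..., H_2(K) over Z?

We work with the vertex ordering P < Q < R < S < T. The simplices of K, each written with vertices in increasing order, are:

  0-simplices (5): P, Q, R, S, T
  1-simplices (9): PQ, PR, PS, PT, QR, QS, RS, RT, ST
  2-simplices (6): PQR, PQS, PRT, PST, QRS, RST

Hence C_0 ≅ Z^5, C_1 ≅ Z^9, C_2 ≅ Z^6.

∂_1: C_1 → C_0 maps an edge to its endpoints' difference, ∂[p,q] = q − p. For instance
  ∂PT = T − P.
As a 5×9 matrix over Z this has rank 4, with invariant factors (1,1,1,1).

∂_2: C_2 → C_1 acts by ∂[p,q,r] = [q,r] − [p,r] + [p,q]. For instance
  ∂QRS = RS − QS + QR,
  ∂RST = ST − RT + RS.
As a 9×6 matrix over Z this has rank 5, with invariant factors (1,1,1,1,1).

Reading off H_k = ker ∂_k / im ∂_{k+1}:

  H_0: rank C_0 − rank ∂_1 = 5 − 4 = 1, and the invariant factors of ∂_1 are all 1, so H_0 ≅ Z.
  H_1: rank ker ∂_1 − rank ∂_2 = (9 − 4) − 5 = 0, and the invariant factors of ∂_2 are all 1, so H_1 ≅ 0.
  H_2: rank ker ∂_2 − rank ∂_3 = (6 − 5) − 0 = 1, and there is no ∂_3, so H_2 ≅ Z.

(K is a triangulation of the 2-sphere S^2.)

H_0 ≅ Z,  H_1 = 0,  H_2 ≅ Z.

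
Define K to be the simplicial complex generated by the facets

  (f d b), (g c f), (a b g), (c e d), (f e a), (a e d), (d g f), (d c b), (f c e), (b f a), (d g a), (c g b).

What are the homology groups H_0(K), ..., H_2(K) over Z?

H_0 = Z,  H_1 = Z_2,  H_2 = 0.

Take the total order a < b < c < d < e < f < g on the vertex set. Then K (dimension 2) consists of the simplices:

  0-simplices (7): a, b, c, d, e, f, g
  1-simplices (18): ab, ad, ae, af, ag, bc, bd, bf, bg, cd, ce, cf, cg, de, df, dg, ef, fg
  2-simplices (12): abf, abg, ade, adg, aef, bcd, bcg, bdf, cde, cef, cfg, dfg

Hence C_0 ≅ Z^7, C_1 ≅ Z^18, C_2 ≅ Z^12.

Boundary ∂_1: C_1 → C_0 sends each edge [p,q] (with p < q) to q − p. For instance
  ∂ae = e − a.
The 7×18 boundary matrix has rank 6 and Smith normal form diag(1,1,1,1,1,1).

Boundary ∂_2: C_2 → C_1 acts by ∂[p,q,r] = [q,r] − [p,r] + [p,q]. For instance
  ∂dfg = fg − dg + df,
  ∂bcg = cg − bg + bc.
This gives a 18×12 integer matrix of rank 12; reducing to Smith normal form yields diagonal entries (1,1,1,1,1,1,1,1,1,1,1,2).

Reading off H_k = ker ∂_k / im ∂_{k+1}:

  H_0: rank C_0 − rank ∂_1 = 7 − 6 = 1, and the invariant factors of ∂_1 are all 1, so H_0 ≅ Z.
  H_1: rank ker ∂_1 − rank ∂_2 = (18 − 6) − 12 = 0, and ∂_2 has invariant factor 2 > 1, so H_1 ≅ Z_2.
  H_2: rank ker ∂_2 − rank ∂_3 = (12 − 12) − 0 = 0, and there is no ∂_3, so H_2 ≅ 0.

(K is a triangulation of the real projective plane RP^2.)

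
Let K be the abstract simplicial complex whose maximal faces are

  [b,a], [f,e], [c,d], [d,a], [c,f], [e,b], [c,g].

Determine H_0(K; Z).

H_0 ≅ Z.

We work with the vertex ordering a < b < c < d < e < f < g. The simplices of K, each written with vertices in increasing order, are:

  0-simplices (7): a, b, c, d, e, f, g
  1-simplices (7): ab, ad, be, cd, cf, cg, ef

so the chain groups are C_0 ≅ Z^7, C_1 ≅ Z^7.

The boundary map ∂_1: C_1 → C_0 sends each edge [p,q] (with p < q) to q − p.
The resulting 7×7 matrix has rank 6, and its Smith normal form has invariant factors (1,1,1,1,1,1).

Now H_k = ker ∂_k / im ∂_{k+1}, so:

  H_0: rank C_0 − rank ∂_1 = 7 − 6 = 1, and the invariant factors of ∂_1 are all 1, so H_0 = Z.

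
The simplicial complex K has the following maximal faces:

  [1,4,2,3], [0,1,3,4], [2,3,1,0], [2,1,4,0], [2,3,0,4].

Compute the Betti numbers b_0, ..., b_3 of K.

b_0 = 1, b_1 = 0, b_2 = 0, b_3 = 1.

K has 5 vertices, 10 edges, 10 triangles, 5 3-simplices.
rank ∂_0 = 0, rank ∂_1 = 4 ⇒ b_0 = 5 − 0 − 4 = 1; all invariant factors of ∂_1 are 1 so no torsion. So H_0 = Z.
rank ∂_1 = 4, rank ∂_2 = 6 ⇒ b_1 = 10 − 4 − 6 = 0; all invariant factors of ∂_2 are 1 so no torsion. So H_1 = 0.
rank ∂_2 = 6, rank ∂_3 = 4 ⇒ b_2 = 10 − 6 − 4 = 0; all invariant factors of ∂_3 are 1 so no torsion. So H_2 = 0.
rank ∂_3 = 4, rank ∂_4 = 0 ⇒ b_3 = 5 − 4 − 0 = 1. So H_3 = Z.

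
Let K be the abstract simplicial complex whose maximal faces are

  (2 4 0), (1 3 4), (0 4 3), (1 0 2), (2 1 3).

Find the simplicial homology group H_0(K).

H_0 = Z.

K has 5 vertices, 10 edges, 5 triangles.
rank ∂_0 = 0, rank ∂_1 = 4 ⇒ b_0 = 5 − 0 − 4 = 1; all invariant factors of ∂_1 are 1 so no torsion. So H_0 = Z.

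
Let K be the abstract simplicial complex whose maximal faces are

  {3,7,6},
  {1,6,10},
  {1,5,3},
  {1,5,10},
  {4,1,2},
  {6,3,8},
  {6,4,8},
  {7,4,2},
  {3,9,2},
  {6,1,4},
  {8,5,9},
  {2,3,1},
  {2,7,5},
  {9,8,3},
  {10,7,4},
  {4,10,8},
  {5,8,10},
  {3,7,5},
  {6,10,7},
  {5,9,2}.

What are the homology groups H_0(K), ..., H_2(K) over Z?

Take the total order 1 < 2 < 3 < 4 < 5 < 6 < 7 < 8 < 9 < 10 on the vertex set. Then K (dimension 2) consists of the simplices:

  0-simplices (10): [1], [2], [3], [4], [5], [6], [7], [8], [9], [10]
  1-simplices (30): (30 of them)
  2-simplices (20): (20 of them)

giving chain groups C_0 ≅ Z^10, C_1 ≅ Z^30, C_2 ≅ Z^20.

∂_1: C_1 → C_0 maps an edge to its endpoints' difference, ∂[p,q] = q − p.
This gives a 10×30 integer matrix of rank 9; reducing to Smith normal form yields diagonal entries (1,1,1,1,1,1,1,1,1).

The boundary map ∂_2: C_2 → C_1 sends each 2-simplex [p,q,r] to [q,r] − [p,r] + [p,q]. For instance
  ∂[4,8,10] = [8,10] − [4,10] + [4,8],
  ∂[6,7,10] = [7,10] − [6,10] + [6,7].
As a 30×20 matrix over Z this has rank 20, with invariant factors (1,1,1,1,1,1,1,1,1,1,1,1,1,1,1,1,1,1,1,2).

Now H_k = ker ∂_k / im ∂_{k+1}, so:

  H_0: rank C_0 − rank ∂_1 = 10 − 9 = 1, and the invariant factors of ∂_1 are all 1, so H_0 ≅ Z.
  H_1: rank ker ∂_1 − rank ∂_2 = (30 − 9) − 20 = 1, and ∂_2 has invariant factor 2 > 1, so H_1 ≅ Z ⊕ Z/2.
  H_2: rank ker ∂_2 − rank ∂_3 = (20 − 20) − 0 = 0, and there is no ∂_3, so H_2 ≅ 0.

As a check, the Euler characteristic is 10 − 30 + 20 = 0, which agrees with 1 − 1 + 0 = 0.

H_0 ≅ Z,  H_1 ≅ Z ⊕ Z/2,  H_2 = 0.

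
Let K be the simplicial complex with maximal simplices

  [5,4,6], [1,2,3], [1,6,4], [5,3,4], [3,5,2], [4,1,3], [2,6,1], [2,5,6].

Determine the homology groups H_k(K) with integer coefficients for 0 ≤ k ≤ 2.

H_0 = Z,  H_1 = 0,  H_2 = Z.

Take the total order 1 < 2 < 3 < 4 < 5 < 6 on the vertex set. Then K (dimension 2) consists of the simplices:

  0-simplices (6): [1], [2], [3], [4], [5], [6]
  1-simplices (12): [1,2], [1,3], [1,4], [1,6], [2,3], [2,5], [2,6], [3,4], [3,5], [4,5], [4,6], [5,6]
  2-simplices (8): [1,2,3], [1,2,6], [1,3,4], [1,4,6], [2,3,5], [2,5,6], [3,4,5], [4,5,6]

so the chain groups are C_0 ≅ Z^6, C_1 ≅ Z^12, C_2 ≅ Z^8.

The boundary map ∂_1: C_1 → C_0 sends each edge [p,q] (with p < q) to q − p. For instance
  ∂[2,5] = [5] − [2].
As a 6×12 matrix over Z this has rank 5, with invariant factors (1,1,1,1,1).

∂_2: C_2 → C_1 maps a triangle to the signed sum of its edges. For instance
  ∂[1,2,6] = [2,6] − [1,6] + [1,2],
  ∂[1,3,4] = [3,4] − [1,4] + [1,3].
This gives a 12×8 integer matrix of rank 7; reducing to Smith normal form yields diagonal entries (1,1,1,1,1,1,1).

Reading off H_k = ker ∂_k / im ∂_{k+1}:

  H_0: rank C_0 − rank ∂_1 = 6 − 5 = 1, and the invariant factors of ∂_1 are all 1, so H_0 = Z.
  H_1: rank ker ∂_1 − rank ∂_2 = (12 − 5) − 7 = 0, and the invariant factors of ∂_2 are all 1, so H_1 = 0.
  H_2: rank ker ∂_2 − rank ∂_3 = (8 − 7) − 0 = 1, and there is no ∂_3, so H_2 = Z.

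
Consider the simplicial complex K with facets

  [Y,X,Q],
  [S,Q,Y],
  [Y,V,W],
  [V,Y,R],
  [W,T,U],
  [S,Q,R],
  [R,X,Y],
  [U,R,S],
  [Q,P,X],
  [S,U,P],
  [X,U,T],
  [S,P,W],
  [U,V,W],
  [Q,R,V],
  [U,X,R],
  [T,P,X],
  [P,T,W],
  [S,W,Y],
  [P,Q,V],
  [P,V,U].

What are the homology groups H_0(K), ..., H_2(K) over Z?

H_0 ≅ Z,  H_1 ≅ Z ⊕ Z/2,  H_2 = 0.

Fix the vertex order P < Q < R < S < T < U < V < W < X < Y and write every simplex with vertices in increasing order. Then dim K = 2 and the simplices of K are:

  0-simplices (10): P, Q, R, S, T, U, V, W, X, Y
  1-simplices (30): PQ, PS, PT, PU, PV, PW, PX, QR, QS, QV, QX, QY, RS, RU, RV, RX, RY, SU, SW, SY, TU, TW, TX, UV, UW, UX, VW, VY, WY, XY
  2-simplices (20): PQV, PQX, PSU, PSW, PTW, PTX, PUV, QRS, QRV, QSY, QXY, RSU, RUX, RVY, RXY, SWY, TUW, TUX, UVW, VWY

giving chain groups C_0 ≅ Z^10, C_1 ≅ Z^30, C_2 ≅ Z^20.

∂_1: C_1 → C_0 sends each edge [p,q] (with p < q) to q − p. For instance
  ∂RU = U − R.
The resulting 10×30 matrix has rank 9, and its Smith normal form has invariant factors (1,1,1,1,1,1,1,1,1).

Boundary ∂_2: C_2 → C_1 acts by ∂[p,q,r] = [q,r] − [p,r] + [p,q]. For instance
  ∂TUW = UW − TW + TU,
  ∂QSY = SY − QY + QS.
As a 30×20 matrix over Z this has rank 20, with invariant factors (1,1,1,1,1,1,1,1,1,1,1,1,1,1,1,1,1,1,1,2).

Reading off H_k = ker ∂_k / im ∂_{k+1}:

  H_0: rank C_0 − rank ∂_1 = 10 − 9 = 1, and the invariant factors of ∂_1 are all 1, so H_0 ≅ Z.
  H_1: rank ker ∂_1 − rank ∂_2 = (30 − 9) − 20 = 1, and ∂_2 has invariant factor 2 > 1, so H_1 ≅ Z ⊕ Z/2.
  H_2: rank ker ∂_2 − rank ∂_3 = (20 − 20) − 0 = 0, and there is no ∂_3, so H_2 ≅ 0.

As a check, the Euler characteristic is 10 − 30 + 20 = 0, which agrees with 1 − 1 + 0 = 0.
(K is a triangulation of the Klein bottle.)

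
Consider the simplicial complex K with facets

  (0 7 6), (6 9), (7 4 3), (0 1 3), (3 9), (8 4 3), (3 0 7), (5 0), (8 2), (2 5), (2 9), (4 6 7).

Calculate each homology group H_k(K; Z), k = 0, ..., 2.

H_0 ≅ Z,  H_1 ≅ Z^3,  H_2 = 0.

Fix the vertex order 0 < 1 < 2 < 3 < 4 < 5 < 6 < 7 < 8 < 9 and write every simplex with vertices in increasing order. Then dim K = 2 and the simplices of K are:

  0-simplices (10): [0], [1], [2], [3], [4], [5], [6], [7], [8], [9]
  1-simplices (18): [0,1], [0,3], [0,5], [0,6], [0,7], [1,3], [2,5], [2,8], [2,9], [3,4], [3,7], [3,8], [3,9], [4,6], [4,7], [4,8], [6,7], [6,9]
  2-simplices (6): [0,1,3], [0,3,7], [0,6,7], [3,4,7], [3,4,8], [4,6,7]

giving chain groups C_0 ≅ Z^10, C_1 ≅ Z^18, C_2 ≅ Z^6.

Boundary ∂_1: C_1 → C_0 is given by ∂[p,q] = [q] − [p]. For instance
  ∂[3,7] = [7] − [3].
This gives a 10×18 integer matrix of rank 9; reducing to Smith normal form yields diagonal entries (1,1,1,1,1,1,1,1,1).

The boundary map ∂_2: C_2 → C_1 acts by ∂[p,q,r] = [q,r] − [p,r] + [p,q]. For instance
  ∂[3,4,8] = [4,8] − [3,8] + [3,4],
  ∂[0,1,3] = [1,3] − [0,3] + [0,1].
As a 18×6 matrix over Z this has rank 6, with invariant factors (1,1,1,1,1,1).

From H_k ≅ ker(∂_k) / im(∂_{k+1}) we obtain:

  H_0: rank C_0 − rank ∂_1 = 10 − 9 = 1, and the invariant factors of ∂_1 are all 1, so H_0 = Z.
  H_1: rank ker ∂_1 − rank ∂_2 = (18 − 9) − 6 = 3, and the invariant factors of ∂_2 are all 1, so H_1 = Z^3.
  H_2: rank ker ∂_2 − rank ∂_3 = (6 − 6) − 0 = 0, and there is no ∂_3, so H_2 = 0.

As a check, the Euler characteristic is 10 − 18 + 6 = -2, which agrees with 1 − 3 + 0 = -2.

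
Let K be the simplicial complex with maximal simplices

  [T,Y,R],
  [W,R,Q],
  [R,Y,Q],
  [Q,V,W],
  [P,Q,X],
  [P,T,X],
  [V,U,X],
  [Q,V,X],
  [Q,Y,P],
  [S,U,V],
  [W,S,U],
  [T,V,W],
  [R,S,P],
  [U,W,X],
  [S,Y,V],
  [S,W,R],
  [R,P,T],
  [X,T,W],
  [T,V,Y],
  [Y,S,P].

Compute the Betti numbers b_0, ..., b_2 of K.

Fix the vertex order P < Q < R < S < T < U < V < W < X < Y and write every simplex with vertices in increasing order. Then dim K = 2 and the simplices of K are:

  0-simplices (10): P, Q, R, S, T, U, V, W, X, Y
  1-simplices (30): PQ, PR, PS, PT, PX, PY, QR, QV, QW, QX, QY, RS, RT, RW, RY, SU, SV, SW, SY, TV, TW, TX, TY, UV, UW, UX, VW, VX, VY, WX
  2-simplices (20): PQX, PQY, PRS, PRT, PSY, PTX, QRW, QRY, QVW, QVX, RSW, RTY, SUV, SUW, SVY, TVW, TVY, TWX, UVX, UWX

giving chain groups C_0 ≅ Z^10, C_1 ≅ Z^30, C_2 ≅ Z^20.

Boundary ∂_1: C_1 → C_0 is given by ∂[p,q] = [q] − [p]. For instance
  ∂SW = W − S.
The 10×30 boundary matrix has rank 9 and Smith normal form diag(1,1,1,1,1,1,1,1,1).

Boundary ∂_2: C_2 → C_1 maps a triangle to the signed sum of its edges. For instance
  ∂PTX = TX − PX + PT,
  ∂TVY = VY − TY + TV.
The resulting 30×20 matrix has rank 20, and its Smith normal form has invariant factors (1,1,1,1,1,1,1,1,1,1,1,1,1,1,1,1,1,1,1,2).

Now H_k = ker ∂_k / im ∂_{k+1}, so:

  H_0: rank C_0 − rank ∂_1 = 10 − 9 = 1, and the invariant factors of ∂_1 are all 1, so H_0 = Z.
  H_1: rank ker ∂_1 − rank ∂_2 = (30 − 9) − 20 = 1, and ∂_2 has invariant factor 2 > 1, so H_1 = Z ⊕ Z/2.
  H_2: rank ker ∂_2 − rank ∂_3 = (20 − 20) − 0 = 0, and there is no ∂_3, so H_2 = 0.

As a check, the Euler characteristic is 10 − 30 + 20 = 0, which agrees with 1 − 1 + 0 = 0.

Hence the Betti numbers are b_0 = 1, b_1 = 1, b_2 = 0.

b_0 = 1, b_1 = 1, b_2 = 0.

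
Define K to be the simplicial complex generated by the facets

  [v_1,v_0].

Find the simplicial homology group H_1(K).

H_1 = 0.

Take the total order v_0 < v_1 on the vertex set. Then K (dimension 1) consists of the simplices:

  0-simplices (2): [v_0], [v_1]
  1-simplices (1): [v_0,v_1]

Hence C_0 ≅ Z^2, C_1 ≅ Z^1.

The boundary map ∂_1: C_1 → C_0 sends each edge [p,q] (with p < q) to q − p.
The 2×1 boundary matrix has rank 1 and Smith normal form diag(1).

From H_k ≅ ker(∂_k) / im(∂_{k+1}) we obtain:

  H_1: rank ker ∂_1 − rank ∂_2 = (1 − 1) − 0 = 0, and there is no ∂_2, so H_1 ≅ 0.

(K is a triangulation of the 1-simplex.)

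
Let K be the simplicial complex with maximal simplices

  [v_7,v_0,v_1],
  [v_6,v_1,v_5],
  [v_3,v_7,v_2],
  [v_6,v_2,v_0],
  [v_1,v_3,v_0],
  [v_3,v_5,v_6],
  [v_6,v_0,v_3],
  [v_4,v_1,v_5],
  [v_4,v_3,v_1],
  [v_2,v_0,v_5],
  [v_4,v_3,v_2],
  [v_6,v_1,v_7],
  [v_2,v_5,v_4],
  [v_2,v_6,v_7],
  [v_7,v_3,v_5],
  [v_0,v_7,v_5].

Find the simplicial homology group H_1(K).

K has 8 vertices, 24 edges, 16 triangles.
rank ∂_1 = 7, rank ∂_2 = 15 ⇒ b_1 = 24 − 7 − 15 = 2; all invariant factors of ∂_2 are 1 so no torsion. So H_1 = Z^2.

H_1 ≅ Z^2.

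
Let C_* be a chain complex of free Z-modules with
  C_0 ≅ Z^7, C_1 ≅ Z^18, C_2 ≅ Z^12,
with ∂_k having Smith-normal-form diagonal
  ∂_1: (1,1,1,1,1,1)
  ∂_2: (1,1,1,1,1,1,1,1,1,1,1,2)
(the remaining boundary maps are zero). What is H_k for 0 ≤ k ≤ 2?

H_0 = Z,  H_1 = Z/2Z,  H_2 = 0.

H_0: b_0 = 7 − 0 − 6 = 1; torsion from ∂_1 factors > 1: none. So H_0 = Z.
H_1: b_1 = 18 − 6 − 12 = 0; torsion from ∂_2 factors > 1: [2]. So H_1 = Z/2Z.
H_2: b_2 = 12 − 12 − 0 = 0; torsion from ∂_3 factors > 1: none. So H_2 = 0.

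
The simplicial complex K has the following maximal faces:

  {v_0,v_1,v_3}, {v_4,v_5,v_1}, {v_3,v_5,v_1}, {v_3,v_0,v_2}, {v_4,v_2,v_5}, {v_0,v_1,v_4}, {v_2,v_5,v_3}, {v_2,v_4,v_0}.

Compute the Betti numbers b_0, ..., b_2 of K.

Take the total order v_0 < v_1 < v_2 < v_3 < v_4 < v_5 on the vertex set. Then K (dimension 2) consists of the simplices:

  0-simplices (6): [v_0], [v_1], [v_2], [v_3], [v_4], [v_5]
  1-simplices (12): [v_0,v_1], [v_0,v_2], [v_0,v_3], [v_0,v_4], [v_1,v_3], [v_1,v_4], [v_1,v_5], [v_2,v_3], [v_2,v_4], [v_2,v_5], [v_3,v_5], [v_4,v_5]
  2-simplices (8): [v_0,v_1,v_3], [v_0,v_1,v_4], [v_0,v_2,v_3], [v_0,v_2,v_4], [v_1,v_3,v_5], [v_1,v_4,v_5], [v_2,v_3,v_5], [v_2,v_4,v_5]

so the chain groups are C_0 ≅ Z^6, C_1 ≅ Z^12, C_2 ≅ Z^8.

∂_1: C_1 → C_0 is given by ∂[p,q] = [q] − [p]. For instance
  ∂[v_4,v_5] = [v_5] − [v_4].
This gives a 6×12 integer matrix of rank 5; reducing to Smith normal form yields diagonal entries (1,1,1,1,1).

The boundary map ∂_2: C_2 → C_1 sends each 2-simplex [p,q,r] to [q,r] − [p,r] + [p,q]. For instance
  ∂[v_0,v_1,v_3] = [v_1,v_3] − [v_0,v_3] + [v_0,v_1],
  ∂[v_0,v_2,v_3] = [v_2,v_3] − [v_0,v_3] + [v_0,v_2].
This gives a 12×8 integer matrix of rank 7; reducing to Smith normal form yields diagonal entries (1,1,1,1,1,1,1).

Reading off H_k = ker ∂_k / im ∂_{k+1}:

  H_0: rank C_0 − rank ∂_1 = 6 − 5 = 1, and the invariant factors of ∂_1 are all 1, so H_0 = Z.
  H_1: rank ker ∂_1 − rank ∂_2 = (12 − 5) − 7 = 0, and the invariant factors of ∂_2 are all 1, so H_1 = 0.
  H_2: rank ker ∂_2 − rank ∂_3 = (8 − 7) − 0 = 1, and there is no ∂_3, so H_2 = Z.

As a check, the Euler characteristic is 6 − 12 + 8 = 2, which agrees with 1 − 0 + 1 = 2.
(K is a triangulation of the 2-sphere S^2.)

Hence the Betti numbers are b_0 = 1, b_1 = 0, b_2 = 1.

b_0 = 1, b_1 = 0, b_2 = 1.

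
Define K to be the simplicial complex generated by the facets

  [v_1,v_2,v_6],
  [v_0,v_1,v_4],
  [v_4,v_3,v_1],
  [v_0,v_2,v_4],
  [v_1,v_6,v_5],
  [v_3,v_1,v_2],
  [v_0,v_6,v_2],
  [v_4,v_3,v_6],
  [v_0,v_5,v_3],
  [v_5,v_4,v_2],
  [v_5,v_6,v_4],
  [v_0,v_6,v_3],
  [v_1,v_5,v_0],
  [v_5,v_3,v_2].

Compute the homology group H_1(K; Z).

H_1 ≅ Z^2.

K has 7 vertices, 21 edges, 14 triangles.
rank ∂_1 = 6, rank ∂_2 = 13 ⇒ b_1 = 21 − 6 − 13 = 2; all invariant factors of ∂_2 are 1 so no torsion. So H_1 = Z^2.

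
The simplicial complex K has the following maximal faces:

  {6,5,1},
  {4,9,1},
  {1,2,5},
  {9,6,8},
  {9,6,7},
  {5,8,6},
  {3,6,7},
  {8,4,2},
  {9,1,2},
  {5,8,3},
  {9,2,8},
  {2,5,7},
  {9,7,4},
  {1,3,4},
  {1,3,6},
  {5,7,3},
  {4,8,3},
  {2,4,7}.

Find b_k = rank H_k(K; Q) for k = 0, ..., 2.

We work with the vertex ordering 1 < 2 < 3 < 4 < 5 < 6 < 7 < 8 < 9. The simplices of K, each written with vertices in increasing order, are:

  0-simplices (9): [1], [2], [3], [4], [5], [6], [7], [8], [9]
  1-simplices (27): (27 of them)
  2-simplices (18): [1,2,5], [1,2,9], [1,3,4], [1,3,6], [1,4,9], [1,5,6], [2,4,7], [2,4,8], [2,5,7], [2,8,9], [3,4,8], [3,5,7], [3,5,8], [3,6,7], [4,7,9], [5,6,8], [6,7,9], [6,8,9]

Hence C_0 ≅ Z^9, C_1 ≅ Z^27, C_2 ≅ Z^18.

Boundary ∂_1: C_1 → C_0 sends each edge [p,q] (with p < q) to q − p. For instance
  ∂[1,4] = [4] − [1].
The 9×27 boundary matrix has rank 8 and Smith normal form diag(1,1,1,1,1,1,1,1).

The boundary map ∂_2: C_2 → C_1 acts by ∂[p,q,r] = [q,r] − [p,r] + [p,q]. For instance
  ∂[2,5,7] = [5,7] − [2,7] + [2,5],
  ∂[2,4,8] = [4,8] − [2,8] + [2,4].
The 27×18 boundary matrix has rank 18 and Smith normal form diag(1,1,1,1,1,1,1,1,1,1,1,1,1,1,1,1,1,2).

Computing H_k = (kernel of ∂_k) / (image of ∂_{k+1}):

  H_0: rank C_0 − rank ∂_1 = 9 − 8 = 1, and the invariant factors of ∂_1 are all 1, so H_0 = Z.
  H_1: rank ker ∂_1 − rank ∂_2 = (27 − 8) − 18 = 1, and ∂_2 has invariant factor 2 > 1, so H_1 = Z ⊕ Z/2Z.
  H_2: rank ker ∂_2 − rank ∂_3 = (18 − 18) − 0 = 0, and there is no ∂_3, so H_2 = 0.

(K is a triangulation of the Klein bottle.)

Hence the Betti numbers are b_0 = 1, b_1 = 1, b_2 = 0.

b_0 = 1, b_1 = 1, b_2 = 0.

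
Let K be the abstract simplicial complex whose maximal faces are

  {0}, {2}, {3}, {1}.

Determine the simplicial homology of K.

Take the total order 0 < 1 < 2 < 3 on the vertex set. Then K (dimension 0) consists of the simplices:

  0-simplices (4): [0], [1], [2], [3]

giving chain groups C_0 ≅ Z^4.

From H_k ≅ ker(∂_k) / im(∂_{k+1}) we obtain:

  H_0: rank C_0 − rank ∂_1 = 4 − 0 = 4, and there is no ∂_1, so H_0 = Z^4.

(K is a triangulation of a set of 4 points.)

H_0 ≅ Z^4.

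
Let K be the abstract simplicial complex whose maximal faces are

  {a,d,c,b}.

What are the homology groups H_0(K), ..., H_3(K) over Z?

K has 4 vertices, 6 edges, 4 triangles, 1 3-simplex.
rank ∂_0 = 0, rank ∂_1 = 3 ⇒ b_0 = 4 − 0 − 3 = 1; all invariant factors of ∂_1 are 1 so no torsion. So H_0 ≅ Z.
rank ∂_1 = 3, rank ∂_2 = 3 ⇒ b_1 = 6 − 3 − 3 = 0; all invariant factors of ∂_2 are 1 so no torsion. So H_1 ≅ 0.
rank ∂_2 = 3, rank ∂_3 = 1 ⇒ b_2 = 4 − 3 − 1 = 0; all invariant factors of ∂_3 are 1 so no torsion. So H_2 ≅ 0.
rank ∂_3 = 1, rank ∂_4 = 0 ⇒ b_3 = 1 − 1 − 0 = 0. So H_3 ≅ 0.

H_0 = Z,  H_1 = 0,  H_2 = 0,  H_3 = 0.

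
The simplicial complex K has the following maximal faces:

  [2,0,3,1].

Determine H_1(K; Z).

H_1 = 0.

We work with the vertex ordering 0 < 1 < 2 < 3. The simplices of K, each written with vertices in increasing order, are:

  0-simplices (4): [0], [1], [2], [3]
  1-simplices (6): [0,1], [0,2], [0,3], [1,2], [1,3], [2,3]
  2-simplices (4): [0,1,2], [0,1,3], [0,2,3], [1,2,3]
  3-simplices (1): [0,1,2,3]

so the chain groups are C_0 ≅ Z^4, C_1 ≅ Z^6, C_2 ≅ Z^4, C_3 ≅ Z^1.

Boundary ∂_1: C_1 → C_0 sends each edge [p,q] (with p < q) to q − p. For instance
  ∂[1,3] = [3] − [1].
The 4×6 boundary matrix has rank 3 and Smith normal form diag(1,1,1).

The boundary map ∂_2: C_2 → C_1 acts by ∂[p,q,r] = [q,r] − [p,r] + [p,q]. For instance
  ∂[0,2,3] = [2,3] − [0,3] + [0,2],
  ∂[0,1,3] = [1,3] − [0,3] + [0,1].
As a 6×4 matrix over Z this has rank 3, with invariant factors (1,1,1).

∂_3: C_3 → C_2 sends each 3-simplex σ to the alternating sum Σ_i (−1)^i (σ with its i-th vertex removed). For instance
  ∂[0,1,2,3] = [1,2,3] − [0,2,3] + [0,1,3] − [0,1,2].
This gives a 4×1 integer matrix of rank 1; reducing to Smith normal form yields diagonal entries (1).

Computing H_k = (kernel of ∂_k) / (image of ∂_{k+1}):

  H_1: rank ker ∂_1 − rank ∂_2 = (6 − 3) − 3 = 0, and the invariant factors of ∂_2 are all 1, so H_1 ≅ 0.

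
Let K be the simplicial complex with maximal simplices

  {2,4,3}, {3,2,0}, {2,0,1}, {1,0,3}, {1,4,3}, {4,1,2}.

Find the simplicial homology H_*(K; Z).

H_0 ≅ Z,  H_1 = 0,  H_2 ≅ Z.

We work with the vertex ordering 0 < 1 < 2 < 3 < 4. The simplices of K, each written with vertices in increasing order, are:

  0-simplices (5): [0], [1], [2], [3], [4]
  1-simplices (9): [0,1], [0,2], [0,3], [1,2], [1,3], [1,4], [2,3], [2,4], [3,4]
  2-simplices (6): [0,1,2], [0,1,3], [0,2,3], [1,2,4], [1,3,4], [2,3,4]

giving chain groups C_0 ≅ Z^5, C_1 ≅ Z^9, C_2 ≅ Z^6.

∂_1: C_1 → C_0 sends each edge [p,q] (with p < q) to q − p.
This gives a 5×9 integer matrix of rank 4; reducing to Smith normal form yields diagonal entries (1,1,1,1).

∂_2: C_2 → C_1 maps a triangle to the signed sum of its edges. For instance
  ∂[0,2,3] = [2,3] − [0,3] + [0,2],
  ∂[0,1,2] = [1,2] − [0,2] + [0,1].
The 9×6 boundary matrix has rank 5 and Smith normal form diag(1,1,1,1,1).

Now H_k = ker ∂_k / im ∂_{k+1}, so:

  H_0: rank C_0 − rank ∂_1 = 5 − 4 = 1, and the invariant factors of ∂_1 are all 1, so H_0 = Z.
  H_1: rank ker ∂_1 − rank ∂_2 = (9 − 4) − 5 = 0, and the invariant factors of ∂_2 are all 1, so H_1 = 0.
  H_2: rank ker ∂_2 − rank ∂_3 = (6 − 5) − 0 = 1, and there is no ∂_3, so H_2 = Z.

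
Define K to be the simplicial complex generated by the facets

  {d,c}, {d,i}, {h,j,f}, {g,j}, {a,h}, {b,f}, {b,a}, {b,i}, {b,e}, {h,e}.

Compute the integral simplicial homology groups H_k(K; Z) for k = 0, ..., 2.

H_0 ≅ Z,  H_1 ≅ Z^2,  H_2 = 0.

Order the vertices as a < b < c < d < e < f < g < h < i < j. Listing each simplex with vertices in this order, K has dimension 2 with simplices:

  0-simplices (10): a, b, c, d, e, f, g, h, i, j
  1-simplices (12): ab, ah, be, bf, bi, cd, di, eh, fh, fj, gj, hj
  2-simplices (1): fhj

so the chain groups are C_0 ≅ Z^10, C_1 ≅ Z^12, C_2 ≅ Z^1.

∂_1: C_1 → C_0 maps an edge to its endpoints' difference, ∂[p,q] = q − p.
This gives a 10×12 integer matrix of rank 9; reducing to Smith normal form yields diagonal entries (1,1,1,1,1,1,1,1,1).

The boundary map ∂_2: C_2 → C_1 maps a triangle to the signed sum of its edges. For instance
  ∂fhj = hj − fj + fh.
The 12×1 boundary matrix has rank 1 and Smith normal form diag(1).

From H_k ≅ ker(∂_k) / im(∂_{k+1}) we obtain:

  H_0: rank C_0 − rank ∂_1 = 10 − 9 = 1, and the invariant factors of ∂_1 are all 1, so H_0 ≅ Z.
  H_1: rank ker ∂_1 − rank ∂_2 = (12 − 9) − 1 = 2, and the invariant factors of ∂_2 are all 1, so H_1 ≅ Z^2.
  H_2: rank ker ∂_2 − rank ∂_3 = (1 − 1) − 0 = 0, and there is no ∂_3, so H_2 ≅ 0.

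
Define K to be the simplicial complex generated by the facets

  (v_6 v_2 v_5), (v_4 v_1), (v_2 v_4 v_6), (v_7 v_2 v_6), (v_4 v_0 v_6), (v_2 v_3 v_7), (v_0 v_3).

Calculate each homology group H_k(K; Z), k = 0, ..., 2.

Order the vertices as v_0 < v_1 < v_2 < v_3 < v_4 < v_5 < v_6 < v_7. Listing each simplex with vertices in this order, K has dimension 2 with simplices:

  0-simplices (8): [v_0], [v_1], [v_2], [v_3], [v_4], [v_5], [v_6], [v_7]
  1-simplices (13): [v_0,v_3], [v_0,v_4], [v_0,v_6], [v_1,v_4], [v_2,v_3], [v_2,v_4], [v_2,v_5], [v_2,v_6], [v_2,v_7], [v_3,v_7], [v_4,v_6], [v_5,v_6], [v_6,v_7]
  2-simplices (5): [v_0,v_4,v_6], [v_2,v_3,v_7], [v_2,v_4,v_6], [v_2,v_5,v_6], [v_2,v_6,v_7]

so the chain groups are C_0 ≅ Z^8, C_1 ≅ Z^13, C_2 ≅ Z^5.

The boundary map ∂_1: C_1 → C_0 sends each edge [p,q] (with p < q) to q − p. For instance
  ∂[v_0,v_3] = [v_3] − [v_0].
This gives a 8×13 integer matrix of rank 7; reducing to Smith normal form yields diagonal entries (1,1,1,1,1,1,1).

∂_2: C_2 → C_1 acts by ∂[p,q,r] = [q,r] − [p,r] + [p,q]. For instance
  ∂[v_0,v_4,v_6] = [v_4,v_6] − [v_0,v_6] + [v_0,v_4],
  ∂[v_2,v_4,v_6] = [v_4,v_6] − [v_2,v_6] + [v_2,v_4].
As a 13×5 matrix over Z this has rank 5, with invariant factors (1,1,1,1,1).

From H_k ≅ ker(∂_k) / im(∂_{k+1}) we obtain:

  H_0: rank C_0 − rank ∂_1 = 8 − 7 = 1, and the invariant factors of ∂_1 are all 1, so H_0 = Z.
  H_1: rank ker ∂_1 − rank ∂_2 = (13 − 7) − 5 = 1, and the invariant factors of ∂_2 are all 1, so H_1 = Z.
  H_2: rank ker ∂_2 − rank ∂_3 = (5 − 5) − 0 = 0, and there is no ∂_3, so H_2 = 0.

As a check, the Euler characteristic is 8 − 13 + 5 = 0, which agrees with 1 − 1 + 0 = 0.

H_0 ≅ Z,  H_1 ≅ Z,  H_2 = 0.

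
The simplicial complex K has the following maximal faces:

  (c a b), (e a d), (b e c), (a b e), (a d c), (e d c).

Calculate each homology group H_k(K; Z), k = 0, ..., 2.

Order the vertices as a < b < c < d < e. Listing each simplex with vertices in this order, K has dimension 2 with simplices:

  0-simplices (5): a, b, c, d, e
  1-simplices (9): ab, ac, ad, ae, bc, be, cd, ce, de
  2-simplices (6): abc, abe, acd, ade, bce, cde

giving chain groups C_0 ≅ Z^5, C_1 ≅ Z^9, C_2 ≅ Z^6.

The boundary map ∂_1: C_1 → C_0 maps an edge to its endpoints' difference, ∂[p,q] = q − p.
The 5×9 boundary matrix has rank 4 and Smith normal form diag(1,1,1,1).

∂_2: C_2 → C_1 maps a triangle to the signed sum of its edges. For instance
  ∂bce = ce − be + bc,
  ∂abe = be − ae + ab.
As a 9×6 matrix over Z this has rank 5, with invariant factors (1,1,1,1,1).

Computing H_k = (kernel of ∂_k) / (image of ∂_{k+1}):

  H_0: rank C_0 − rank ∂_1 = 5 − 4 = 1, and the invariant factors of ∂_1 are all 1, so H_0 ≅ Z.
  H_1: rank ker ∂_1 − rank ∂_2 = (9 − 4) − 5 = 0, and the invariant factors of ∂_2 are all 1, so H_1 ≅ 0.
  H_2: rank ker ∂_2 − rank ∂_3 = (6 − 5) − 0 = 1, and there is no ∂_3, so H_2 ≅ Z.

H_0 = Z,  H_1 = 0,  H_2 = Z.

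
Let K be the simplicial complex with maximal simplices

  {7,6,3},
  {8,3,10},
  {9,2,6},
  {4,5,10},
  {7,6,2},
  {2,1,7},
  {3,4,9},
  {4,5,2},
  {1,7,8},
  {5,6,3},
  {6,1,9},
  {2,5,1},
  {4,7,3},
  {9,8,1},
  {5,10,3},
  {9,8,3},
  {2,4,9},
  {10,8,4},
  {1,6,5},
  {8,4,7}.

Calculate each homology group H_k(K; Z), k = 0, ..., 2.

H_0 = Z,  H_1 = Z ⊕ Z_2,  H_2 = 0.

Take the total order 1 < 2 < 3 < 4 < 5 < 6 < 7 < 8 < 9 < 10 on the vertex set. Then K (dimension 2) consists of the simplices:

  0-simplices (10): [1], [2], [3], [4], [5], [6], [7], [8], [9], [10]
  1-simplices (30): (30 of them)
  2-simplices (20): (20 of them)

giving chain groups C_0 ≅ Z^10, C_1 ≅ Z^30, C_2 ≅ Z^20.

The boundary map ∂_1: C_1 → C_0 sends each edge [p,q] (with p < q) to q − p.
The 10×30 boundary matrix has rank 9 and Smith normal form diag(1,1,1,1,1,1,1,1,1).

Boundary ∂_2: C_2 → C_1 maps a triangle to the signed sum of its edges. For instance
  ∂[3,4,9] = [4,9] − [3,9] + [3,4],
  ∂[2,6,9] = [6,9] − [2,9] + [2,6].
The resulting 30×20 matrix has rank 20, and its Smith normal form has invariant factors (1,1,1,1,1,1,1,1,1,1,1,1,1,1,1,1,1,1,1,2).

Computing H_k = (kernel of ∂_k) / (image of ∂_{k+1}):

  H_0: rank C_0 − rank ∂_1 = 10 − 9 = 1, and the invariant factors of ∂_1 are all 1, so H_0 = Z.
  H_1: rank ker ∂_1 − rank ∂_2 = (30 − 9) − 20 = 1, and ∂_2 has invariant factor 2 > 1, so H_1 = Z ⊕ Z_2.
  H_2: rank ker ∂_2 − rank ∂_3 = (20 − 20) − 0 = 0, and there is no ∂_3, so H_2 = 0.

(K is a triangulation of the Klein bottle.)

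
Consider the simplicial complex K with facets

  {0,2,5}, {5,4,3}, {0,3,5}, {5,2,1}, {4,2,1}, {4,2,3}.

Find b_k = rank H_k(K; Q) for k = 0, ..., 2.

Take the total order 0 < 1 < 2 < 3 < 4 < 5 on the vertex set. Then K (dimension 2) consists of the simplices:

  0-simplices (6): [0], [1], [2], [3], [4], [5]
  1-simplices (12): [0,2], [0,3], [0,5], [1,2], [1,4], [1,5], [2,3], [2,4], [2,5], [3,4], [3,5], [4,5]
  2-simplices (6): [0,2,5], [0,3,5], [1,2,4], [1,2,5], [2,3,4], [3,4,5]

Hence C_0 ≅ Z^6, C_1 ≅ Z^12, C_2 ≅ Z^6.

∂_1: C_1 → C_0 is given by ∂[p,q] = [q] − [p].
As a 6×12 matrix over Z this has rank 5, with invariant factors (1,1,1,1,1).

Boundary ∂_2: C_2 → C_1 acts by ∂[p,q,r] = [q,r] − [p,r] + [p,q]. For instance
  ∂[0,3,5] = [3,5] − [0,5] + [0,3],
  ∂[1,2,4] = [2,4] − [1,4] + [1,2].
This gives a 12×6 integer matrix of rank 6; reducing to Smith normal form yields diagonal entries (1,1,1,1,1,1).

From H_k ≅ ker(∂_k) / im(∂_{k+1}) we obtain:

  H_0: rank C_0 − rank ∂_1 = 6 − 5 = 1, and the invariant factors of ∂_1 are all 1, so H_0 ≅ Z.
  H_1: rank ker ∂_1 − rank ∂_2 = (12 − 5) − 6 = 1, and the invariant factors of ∂_2 are all 1, so H_1 ≅ Z.
  H_2: rank ker ∂_2 − rank ∂_3 = (6 − 6) − 0 = 0, and there is no ∂_3, so H_2 ≅ 0.

(K is a triangulation of the cylinder S^1 x I.)

Hence the Betti numbers are b_0 = 1, b_1 = 1, b_2 = 0.

b_0 = 1, b_1 = 1, b_2 = 0.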